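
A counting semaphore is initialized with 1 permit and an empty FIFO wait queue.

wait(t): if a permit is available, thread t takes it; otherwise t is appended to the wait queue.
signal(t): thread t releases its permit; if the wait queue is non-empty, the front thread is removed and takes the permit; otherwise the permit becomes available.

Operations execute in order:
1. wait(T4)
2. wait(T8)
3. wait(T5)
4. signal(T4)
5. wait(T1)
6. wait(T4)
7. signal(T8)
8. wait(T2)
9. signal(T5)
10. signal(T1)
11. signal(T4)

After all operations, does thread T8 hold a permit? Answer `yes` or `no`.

Step 1: wait(T4) -> count=0 queue=[] holders={T4}
Step 2: wait(T8) -> count=0 queue=[T8] holders={T4}
Step 3: wait(T5) -> count=0 queue=[T8,T5] holders={T4}
Step 4: signal(T4) -> count=0 queue=[T5] holders={T8}
Step 5: wait(T1) -> count=0 queue=[T5,T1] holders={T8}
Step 6: wait(T4) -> count=0 queue=[T5,T1,T4] holders={T8}
Step 7: signal(T8) -> count=0 queue=[T1,T4] holders={T5}
Step 8: wait(T2) -> count=0 queue=[T1,T4,T2] holders={T5}
Step 9: signal(T5) -> count=0 queue=[T4,T2] holders={T1}
Step 10: signal(T1) -> count=0 queue=[T2] holders={T4}
Step 11: signal(T4) -> count=0 queue=[] holders={T2}
Final holders: {T2} -> T8 not in holders

Answer: no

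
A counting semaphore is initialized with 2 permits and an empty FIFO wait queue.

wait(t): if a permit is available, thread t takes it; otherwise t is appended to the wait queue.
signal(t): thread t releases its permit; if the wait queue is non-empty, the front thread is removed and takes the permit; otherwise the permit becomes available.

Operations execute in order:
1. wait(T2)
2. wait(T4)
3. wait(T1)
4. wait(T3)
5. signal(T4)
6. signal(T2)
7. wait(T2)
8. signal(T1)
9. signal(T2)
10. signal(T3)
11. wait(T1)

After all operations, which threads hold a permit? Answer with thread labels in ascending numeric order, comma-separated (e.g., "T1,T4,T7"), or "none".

Step 1: wait(T2) -> count=1 queue=[] holders={T2}
Step 2: wait(T4) -> count=0 queue=[] holders={T2,T4}
Step 3: wait(T1) -> count=0 queue=[T1] holders={T2,T4}
Step 4: wait(T3) -> count=0 queue=[T1,T3] holders={T2,T4}
Step 5: signal(T4) -> count=0 queue=[T3] holders={T1,T2}
Step 6: signal(T2) -> count=0 queue=[] holders={T1,T3}
Step 7: wait(T2) -> count=0 queue=[T2] holders={T1,T3}
Step 8: signal(T1) -> count=0 queue=[] holders={T2,T3}
Step 9: signal(T2) -> count=1 queue=[] holders={T3}
Step 10: signal(T3) -> count=2 queue=[] holders={none}
Step 11: wait(T1) -> count=1 queue=[] holders={T1}
Final holders: T1

Answer: T1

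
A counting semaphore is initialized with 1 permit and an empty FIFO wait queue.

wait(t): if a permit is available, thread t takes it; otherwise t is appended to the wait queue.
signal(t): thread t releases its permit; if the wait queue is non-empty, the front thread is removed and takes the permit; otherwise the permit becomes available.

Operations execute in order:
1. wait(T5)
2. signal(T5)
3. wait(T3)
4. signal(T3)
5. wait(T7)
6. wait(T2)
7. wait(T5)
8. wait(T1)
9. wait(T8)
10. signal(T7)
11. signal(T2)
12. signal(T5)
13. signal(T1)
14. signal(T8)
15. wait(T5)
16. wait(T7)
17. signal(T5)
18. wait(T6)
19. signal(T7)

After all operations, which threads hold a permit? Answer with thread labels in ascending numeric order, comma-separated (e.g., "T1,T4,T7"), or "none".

Step 1: wait(T5) -> count=0 queue=[] holders={T5}
Step 2: signal(T5) -> count=1 queue=[] holders={none}
Step 3: wait(T3) -> count=0 queue=[] holders={T3}
Step 4: signal(T3) -> count=1 queue=[] holders={none}
Step 5: wait(T7) -> count=0 queue=[] holders={T7}
Step 6: wait(T2) -> count=0 queue=[T2] holders={T7}
Step 7: wait(T5) -> count=0 queue=[T2,T5] holders={T7}
Step 8: wait(T1) -> count=0 queue=[T2,T5,T1] holders={T7}
Step 9: wait(T8) -> count=0 queue=[T2,T5,T1,T8] holders={T7}
Step 10: signal(T7) -> count=0 queue=[T5,T1,T8] holders={T2}
Step 11: signal(T2) -> count=0 queue=[T1,T8] holders={T5}
Step 12: signal(T5) -> count=0 queue=[T8] holders={T1}
Step 13: signal(T1) -> count=0 queue=[] holders={T8}
Step 14: signal(T8) -> count=1 queue=[] holders={none}
Step 15: wait(T5) -> count=0 queue=[] holders={T5}
Step 16: wait(T7) -> count=0 queue=[T7] holders={T5}
Step 17: signal(T5) -> count=0 queue=[] holders={T7}
Step 18: wait(T6) -> count=0 queue=[T6] holders={T7}
Step 19: signal(T7) -> count=0 queue=[] holders={T6}
Final holders: T6

Answer: T6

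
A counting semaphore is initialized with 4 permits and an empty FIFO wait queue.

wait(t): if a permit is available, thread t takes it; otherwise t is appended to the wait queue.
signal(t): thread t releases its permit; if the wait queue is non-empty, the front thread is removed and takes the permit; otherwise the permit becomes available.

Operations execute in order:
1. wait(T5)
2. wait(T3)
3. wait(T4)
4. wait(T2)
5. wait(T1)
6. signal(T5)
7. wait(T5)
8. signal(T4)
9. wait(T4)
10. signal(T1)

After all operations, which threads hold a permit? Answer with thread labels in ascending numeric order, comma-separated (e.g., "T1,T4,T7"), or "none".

Answer: T2,T3,T4,T5

Derivation:
Step 1: wait(T5) -> count=3 queue=[] holders={T5}
Step 2: wait(T3) -> count=2 queue=[] holders={T3,T5}
Step 3: wait(T4) -> count=1 queue=[] holders={T3,T4,T5}
Step 4: wait(T2) -> count=0 queue=[] holders={T2,T3,T4,T5}
Step 5: wait(T1) -> count=0 queue=[T1] holders={T2,T3,T4,T5}
Step 6: signal(T5) -> count=0 queue=[] holders={T1,T2,T3,T4}
Step 7: wait(T5) -> count=0 queue=[T5] holders={T1,T2,T3,T4}
Step 8: signal(T4) -> count=0 queue=[] holders={T1,T2,T3,T5}
Step 9: wait(T4) -> count=0 queue=[T4] holders={T1,T2,T3,T5}
Step 10: signal(T1) -> count=0 queue=[] holders={T2,T3,T4,T5}
Final holders: T2,T3,T4,T5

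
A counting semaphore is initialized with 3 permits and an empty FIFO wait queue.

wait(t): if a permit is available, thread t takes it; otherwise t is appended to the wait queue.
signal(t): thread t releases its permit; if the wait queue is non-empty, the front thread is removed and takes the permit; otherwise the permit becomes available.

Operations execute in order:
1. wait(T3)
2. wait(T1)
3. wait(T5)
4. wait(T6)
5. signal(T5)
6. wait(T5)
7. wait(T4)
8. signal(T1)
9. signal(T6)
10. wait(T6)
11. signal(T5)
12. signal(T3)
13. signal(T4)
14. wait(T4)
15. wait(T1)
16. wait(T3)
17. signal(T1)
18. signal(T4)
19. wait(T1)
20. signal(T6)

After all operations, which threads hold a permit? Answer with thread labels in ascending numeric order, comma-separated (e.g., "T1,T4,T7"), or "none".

Step 1: wait(T3) -> count=2 queue=[] holders={T3}
Step 2: wait(T1) -> count=1 queue=[] holders={T1,T3}
Step 3: wait(T5) -> count=0 queue=[] holders={T1,T3,T5}
Step 4: wait(T6) -> count=0 queue=[T6] holders={T1,T3,T5}
Step 5: signal(T5) -> count=0 queue=[] holders={T1,T3,T6}
Step 6: wait(T5) -> count=0 queue=[T5] holders={T1,T3,T6}
Step 7: wait(T4) -> count=0 queue=[T5,T4] holders={T1,T3,T6}
Step 8: signal(T1) -> count=0 queue=[T4] holders={T3,T5,T6}
Step 9: signal(T6) -> count=0 queue=[] holders={T3,T4,T5}
Step 10: wait(T6) -> count=0 queue=[T6] holders={T3,T4,T5}
Step 11: signal(T5) -> count=0 queue=[] holders={T3,T4,T6}
Step 12: signal(T3) -> count=1 queue=[] holders={T4,T6}
Step 13: signal(T4) -> count=2 queue=[] holders={T6}
Step 14: wait(T4) -> count=1 queue=[] holders={T4,T6}
Step 15: wait(T1) -> count=0 queue=[] holders={T1,T4,T6}
Step 16: wait(T3) -> count=0 queue=[T3] holders={T1,T4,T6}
Step 17: signal(T1) -> count=0 queue=[] holders={T3,T4,T6}
Step 18: signal(T4) -> count=1 queue=[] holders={T3,T6}
Step 19: wait(T1) -> count=0 queue=[] holders={T1,T3,T6}
Step 20: signal(T6) -> count=1 queue=[] holders={T1,T3}
Final holders: T1,T3

Answer: T1,T3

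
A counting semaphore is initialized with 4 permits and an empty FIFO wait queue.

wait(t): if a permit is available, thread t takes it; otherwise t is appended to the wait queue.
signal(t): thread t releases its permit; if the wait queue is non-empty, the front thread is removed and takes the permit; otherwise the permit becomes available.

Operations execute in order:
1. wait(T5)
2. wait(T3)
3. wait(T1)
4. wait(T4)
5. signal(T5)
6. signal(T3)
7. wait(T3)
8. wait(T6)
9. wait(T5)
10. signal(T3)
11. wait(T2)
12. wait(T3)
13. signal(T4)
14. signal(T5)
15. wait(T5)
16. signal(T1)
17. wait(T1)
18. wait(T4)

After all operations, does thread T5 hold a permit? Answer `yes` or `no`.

Step 1: wait(T5) -> count=3 queue=[] holders={T5}
Step 2: wait(T3) -> count=2 queue=[] holders={T3,T5}
Step 3: wait(T1) -> count=1 queue=[] holders={T1,T3,T5}
Step 4: wait(T4) -> count=0 queue=[] holders={T1,T3,T4,T5}
Step 5: signal(T5) -> count=1 queue=[] holders={T1,T3,T4}
Step 6: signal(T3) -> count=2 queue=[] holders={T1,T4}
Step 7: wait(T3) -> count=1 queue=[] holders={T1,T3,T4}
Step 8: wait(T6) -> count=0 queue=[] holders={T1,T3,T4,T6}
Step 9: wait(T5) -> count=0 queue=[T5] holders={T1,T3,T4,T6}
Step 10: signal(T3) -> count=0 queue=[] holders={T1,T4,T5,T6}
Step 11: wait(T2) -> count=0 queue=[T2] holders={T1,T4,T5,T6}
Step 12: wait(T3) -> count=0 queue=[T2,T3] holders={T1,T4,T5,T6}
Step 13: signal(T4) -> count=0 queue=[T3] holders={T1,T2,T5,T6}
Step 14: signal(T5) -> count=0 queue=[] holders={T1,T2,T3,T6}
Step 15: wait(T5) -> count=0 queue=[T5] holders={T1,T2,T3,T6}
Step 16: signal(T1) -> count=0 queue=[] holders={T2,T3,T5,T6}
Step 17: wait(T1) -> count=0 queue=[T1] holders={T2,T3,T5,T6}
Step 18: wait(T4) -> count=0 queue=[T1,T4] holders={T2,T3,T5,T6}
Final holders: {T2,T3,T5,T6} -> T5 in holders

Answer: yes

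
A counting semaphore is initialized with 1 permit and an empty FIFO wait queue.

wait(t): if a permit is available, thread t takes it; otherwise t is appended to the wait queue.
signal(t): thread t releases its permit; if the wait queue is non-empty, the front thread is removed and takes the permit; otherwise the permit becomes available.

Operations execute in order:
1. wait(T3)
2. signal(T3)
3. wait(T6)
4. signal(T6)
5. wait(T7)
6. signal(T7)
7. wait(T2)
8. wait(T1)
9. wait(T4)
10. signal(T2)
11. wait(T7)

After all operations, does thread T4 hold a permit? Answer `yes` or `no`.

Step 1: wait(T3) -> count=0 queue=[] holders={T3}
Step 2: signal(T3) -> count=1 queue=[] holders={none}
Step 3: wait(T6) -> count=0 queue=[] holders={T6}
Step 4: signal(T6) -> count=1 queue=[] holders={none}
Step 5: wait(T7) -> count=0 queue=[] holders={T7}
Step 6: signal(T7) -> count=1 queue=[] holders={none}
Step 7: wait(T2) -> count=0 queue=[] holders={T2}
Step 8: wait(T1) -> count=0 queue=[T1] holders={T2}
Step 9: wait(T4) -> count=0 queue=[T1,T4] holders={T2}
Step 10: signal(T2) -> count=0 queue=[T4] holders={T1}
Step 11: wait(T7) -> count=0 queue=[T4,T7] holders={T1}
Final holders: {T1} -> T4 not in holders

Answer: no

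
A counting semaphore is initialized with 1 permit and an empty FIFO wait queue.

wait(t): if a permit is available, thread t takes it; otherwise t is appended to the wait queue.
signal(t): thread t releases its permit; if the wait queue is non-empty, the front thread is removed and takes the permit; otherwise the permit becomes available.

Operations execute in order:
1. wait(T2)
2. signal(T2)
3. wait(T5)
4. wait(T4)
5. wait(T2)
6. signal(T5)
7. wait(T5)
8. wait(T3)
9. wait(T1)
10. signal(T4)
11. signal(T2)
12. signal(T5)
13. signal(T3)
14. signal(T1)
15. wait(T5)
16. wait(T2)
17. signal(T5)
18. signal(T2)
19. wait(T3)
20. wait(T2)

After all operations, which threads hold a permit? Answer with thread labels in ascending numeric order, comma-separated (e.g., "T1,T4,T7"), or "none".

Answer: T3

Derivation:
Step 1: wait(T2) -> count=0 queue=[] holders={T2}
Step 2: signal(T2) -> count=1 queue=[] holders={none}
Step 3: wait(T5) -> count=0 queue=[] holders={T5}
Step 4: wait(T4) -> count=0 queue=[T4] holders={T5}
Step 5: wait(T2) -> count=0 queue=[T4,T2] holders={T5}
Step 6: signal(T5) -> count=0 queue=[T2] holders={T4}
Step 7: wait(T5) -> count=0 queue=[T2,T5] holders={T4}
Step 8: wait(T3) -> count=0 queue=[T2,T5,T3] holders={T4}
Step 9: wait(T1) -> count=0 queue=[T2,T5,T3,T1] holders={T4}
Step 10: signal(T4) -> count=0 queue=[T5,T3,T1] holders={T2}
Step 11: signal(T2) -> count=0 queue=[T3,T1] holders={T5}
Step 12: signal(T5) -> count=0 queue=[T1] holders={T3}
Step 13: signal(T3) -> count=0 queue=[] holders={T1}
Step 14: signal(T1) -> count=1 queue=[] holders={none}
Step 15: wait(T5) -> count=0 queue=[] holders={T5}
Step 16: wait(T2) -> count=0 queue=[T2] holders={T5}
Step 17: signal(T5) -> count=0 queue=[] holders={T2}
Step 18: signal(T2) -> count=1 queue=[] holders={none}
Step 19: wait(T3) -> count=0 queue=[] holders={T3}
Step 20: wait(T2) -> count=0 queue=[T2] holders={T3}
Final holders: T3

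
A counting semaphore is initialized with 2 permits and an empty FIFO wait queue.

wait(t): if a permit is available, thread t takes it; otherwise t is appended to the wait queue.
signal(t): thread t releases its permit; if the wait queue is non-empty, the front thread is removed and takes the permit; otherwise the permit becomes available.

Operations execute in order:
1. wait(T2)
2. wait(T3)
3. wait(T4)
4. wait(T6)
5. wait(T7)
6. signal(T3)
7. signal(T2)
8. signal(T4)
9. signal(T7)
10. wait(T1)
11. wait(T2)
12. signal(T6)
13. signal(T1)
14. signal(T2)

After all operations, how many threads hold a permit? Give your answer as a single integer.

Step 1: wait(T2) -> count=1 queue=[] holders={T2}
Step 2: wait(T3) -> count=0 queue=[] holders={T2,T3}
Step 3: wait(T4) -> count=0 queue=[T4] holders={T2,T3}
Step 4: wait(T6) -> count=0 queue=[T4,T6] holders={T2,T3}
Step 5: wait(T7) -> count=0 queue=[T4,T6,T7] holders={T2,T3}
Step 6: signal(T3) -> count=0 queue=[T6,T7] holders={T2,T4}
Step 7: signal(T2) -> count=0 queue=[T7] holders={T4,T6}
Step 8: signal(T4) -> count=0 queue=[] holders={T6,T7}
Step 9: signal(T7) -> count=1 queue=[] holders={T6}
Step 10: wait(T1) -> count=0 queue=[] holders={T1,T6}
Step 11: wait(T2) -> count=0 queue=[T2] holders={T1,T6}
Step 12: signal(T6) -> count=0 queue=[] holders={T1,T2}
Step 13: signal(T1) -> count=1 queue=[] holders={T2}
Step 14: signal(T2) -> count=2 queue=[] holders={none}
Final holders: {none} -> 0 thread(s)

Answer: 0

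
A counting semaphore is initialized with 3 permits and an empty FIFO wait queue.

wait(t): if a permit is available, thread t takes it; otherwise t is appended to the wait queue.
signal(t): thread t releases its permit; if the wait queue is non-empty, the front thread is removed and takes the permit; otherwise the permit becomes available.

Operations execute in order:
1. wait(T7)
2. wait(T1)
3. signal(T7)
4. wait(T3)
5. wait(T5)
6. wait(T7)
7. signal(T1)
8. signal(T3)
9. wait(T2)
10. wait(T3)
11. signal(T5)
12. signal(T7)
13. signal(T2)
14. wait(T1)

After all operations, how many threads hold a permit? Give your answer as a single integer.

Step 1: wait(T7) -> count=2 queue=[] holders={T7}
Step 2: wait(T1) -> count=1 queue=[] holders={T1,T7}
Step 3: signal(T7) -> count=2 queue=[] holders={T1}
Step 4: wait(T3) -> count=1 queue=[] holders={T1,T3}
Step 5: wait(T5) -> count=0 queue=[] holders={T1,T3,T5}
Step 6: wait(T7) -> count=0 queue=[T7] holders={T1,T3,T5}
Step 7: signal(T1) -> count=0 queue=[] holders={T3,T5,T7}
Step 8: signal(T3) -> count=1 queue=[] holders={T5,T7}
Step 9: wait(T2) -> count=0 queue=[] holders={T2,T5,T7}
Step 10: wait(T3) -> count=0 queue=[T3] holders={T2,T5,T7}
Step 11: signal(T5) -> count=0 queue=[] holders={T2,T3,T7}
Step 12: signal(T7) -> count=1 queue=[] holders={T2,T3}
Step 13: signal(T2) -> count=2 queue=[] holders={T3}
Step 14: wait(T1) -> count=1 queue=[] holders={T1,T3}
Final holders: {T1,T3} -> 2 thread(s)

Answer: 2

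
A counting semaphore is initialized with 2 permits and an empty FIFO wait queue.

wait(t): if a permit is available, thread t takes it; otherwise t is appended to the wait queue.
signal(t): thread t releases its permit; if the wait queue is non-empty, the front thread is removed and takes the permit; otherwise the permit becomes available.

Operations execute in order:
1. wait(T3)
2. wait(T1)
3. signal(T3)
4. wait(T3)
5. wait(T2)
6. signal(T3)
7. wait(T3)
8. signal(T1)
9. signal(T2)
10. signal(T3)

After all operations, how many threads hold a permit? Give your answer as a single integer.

Step 1: wait(T3) -> count=1 queue=[] holders={T3}
Step 2: wait(T1) -> count=0 queue=[] holders={T1,T3}
Step 3: signal(T3) -> count=1 queue=[] holders={T1}
Step 4: wait(T3) -> count=0 queue=[] holders={T1,T3}
Step 5: wait(T2) -> count=0 queue=[T2] holders={T1,T3}
Step 6: signal(T3) -> count=0 queue=[] holders={T1,T2}
Step 7: wait(T3) -> count=0 queue=[T3] holders={T1,T2}
Step 8: signal(T1) -> count=0 queue=[] holders={T2,T3}
Step 9: signal(T2) -> count=1 queue=[] holders={T3}
Step 10: signal(T3) -> count=2 queue=[] holders={none}
Final holders: {none} -> 0 thread(s)

Answer: 0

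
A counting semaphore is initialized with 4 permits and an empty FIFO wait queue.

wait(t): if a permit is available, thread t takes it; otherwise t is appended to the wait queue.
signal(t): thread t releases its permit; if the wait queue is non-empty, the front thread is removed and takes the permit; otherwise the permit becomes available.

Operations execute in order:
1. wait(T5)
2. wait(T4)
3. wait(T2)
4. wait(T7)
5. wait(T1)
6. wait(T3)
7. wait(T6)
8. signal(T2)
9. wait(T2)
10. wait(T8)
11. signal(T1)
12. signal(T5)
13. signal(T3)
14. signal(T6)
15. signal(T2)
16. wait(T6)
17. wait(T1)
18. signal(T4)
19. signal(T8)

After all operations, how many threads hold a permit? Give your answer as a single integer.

Answer: 3

Derivation:
Step 1: wait(T5) -> count=3 queue=[] holders={T5}
Step 2: wait(T4) -> count=2 queue=[] holders={T4,T5}
Step 3: wait(T2) -> count=1 queue=[] holders={T2,T4,T5}
Step 4: wait(T7) -> count=0 queue=[] holders={T2,T4,T5,T7}
Step 5: wait(T1) -> count=0 queue=[T1] holders={T2,T4,T5,T7}
Step 6: wait(T3) -> count=0 queue=[T1,T3] holders={T2,T4,T5,T7}
Step 7: wait(T6) -> count=0 queue=[T1,T3,T6] holders={T2,T4,T5,T7}
Step 8: signal(T2) -> count=0 queue=[T3,T6] holders={T1,T4,T5,T7}
Step 9: wait(T2) -> count=0 queue=[T3,T6,T2] holders={T1,T4,T5,T7}
Step 10: wait(T8) -> count=0 queue=[T3,T6,T2,T8] holders={T1,T4,T5,T7}
Step 11: signal(T1) -> count=0 queue=[T6,T2,T8] holders={T3,T4,T5,T7}
Step 12: signal(T5) -> count=0 queue=[T2,T8] holders={T3,T4,T6,T7}
Step 13: signal(T3) -> count=0 queue=[T8] holders={T2,T4,T6,T7}
Step 14: signal(T6) -> count=0 queue=[] holders={T2,T4,T7,T8}
Step 15: signal(T2) -> count=1 queue=[] holders={T4,T7,T8}
Step 16: wait(T6) -> count=0 queue=[] holders={T4,T6,T7,T8}
Step 17: wait(T1) -> count=0 queue=[T1] holders={T4,T6,T7,T8}
Step 18: signal(T4) -> count=0 queue=[] holders={T1,T6,T7,T8}
Step 19: signal(T8) -> count=1 queue=[] holders={T1,T6,T7}
Final holders: {T1,T6,T7} -> 3 thread(s)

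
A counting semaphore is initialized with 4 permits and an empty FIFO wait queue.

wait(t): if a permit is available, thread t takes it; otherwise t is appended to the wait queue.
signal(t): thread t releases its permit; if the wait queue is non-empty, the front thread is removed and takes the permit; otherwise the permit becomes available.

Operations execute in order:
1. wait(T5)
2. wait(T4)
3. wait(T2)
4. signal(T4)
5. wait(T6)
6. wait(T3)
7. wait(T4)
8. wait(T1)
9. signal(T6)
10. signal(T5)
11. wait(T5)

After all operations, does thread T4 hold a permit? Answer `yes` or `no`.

Step 1: wait(T5) -> count=3 queue=[] holders={T5}
Step 2: wait(T4) -> count=2 queue=[] holders={T4,T5}
Step 3: wait(T2) -> count=1 queue=[] holders={T2,T4,T5}
Step 4: signal(T4) -> count=2 queue=[] holders={T2,T5}
Step 5: wait(T6) -> count=1 queue=[] holders={T2,T5,T6}
Step 6: wait(T3) -> count=0 queue=[] holders={T2,T3,T5,T6}
Step 7: wait(T4) -> count=0 queue=[T4] holders={T2,T3,T5,T6}
Step 8: wait(T1) -> count=0 queue=[T4,T1] holders={T2,T3,T5,T6}
Step 9: signal(T6) -> count=0 queue=[T1] holders={T2,T3,T4,T5}
Step 10: signal(T5) -> count=0 queue=[] holders={T1,T2,T3,T4}
Step 11: wait(T5) -> count=0 queue=[T5] holders={T1,T2,T3,T4}
Final holders: {T1,T2,T3,T4} -> T4 in holders

Answer: yes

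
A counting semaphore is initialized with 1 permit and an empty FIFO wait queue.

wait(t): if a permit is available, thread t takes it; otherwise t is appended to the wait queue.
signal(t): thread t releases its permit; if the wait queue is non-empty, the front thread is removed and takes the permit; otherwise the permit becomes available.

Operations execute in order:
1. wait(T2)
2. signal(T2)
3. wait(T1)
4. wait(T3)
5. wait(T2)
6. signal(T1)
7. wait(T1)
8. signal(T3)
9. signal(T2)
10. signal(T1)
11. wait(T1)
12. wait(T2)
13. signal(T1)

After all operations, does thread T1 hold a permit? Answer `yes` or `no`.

Step 1: wait(T2) -> count=0 queue=[] holders={T2}
Step 2: signal(T2) -> count=1 queue=[] holders={none}
Step 3: wait(T1) -> count=0 queue=[] holders={T1}
Step 4: wait(T3) -> count=0 queue=[T3] holders={T1}
Step 5: wait(T2) -> count=0 queue=[T3,T2] holders={T1}
Step 6: signal(T1) -> count=0 queue=[T2] holders={T3}
Step 7: wait(T1) -> count=0 queue=[T2,T1] holders={T3}
Step 8: signal(T3) -> count=0 queue=[T1] holders={T2}
Step 9: signal(T2) -> count=0 queue=[] holders={T1}
Step 10: signal(T1) -> count=1 queue=[] holders={none}
Step 11: wait(T1) -> count=0 queue=[] holders={T1}
Step 12: wait(T2) -> count=0 queue=[T2] holders={T1}
Step 13: signal(T1) -> count=0 queue=[] holders={T2}
Final holders: {T2} -> T1 not in holders

Answer: no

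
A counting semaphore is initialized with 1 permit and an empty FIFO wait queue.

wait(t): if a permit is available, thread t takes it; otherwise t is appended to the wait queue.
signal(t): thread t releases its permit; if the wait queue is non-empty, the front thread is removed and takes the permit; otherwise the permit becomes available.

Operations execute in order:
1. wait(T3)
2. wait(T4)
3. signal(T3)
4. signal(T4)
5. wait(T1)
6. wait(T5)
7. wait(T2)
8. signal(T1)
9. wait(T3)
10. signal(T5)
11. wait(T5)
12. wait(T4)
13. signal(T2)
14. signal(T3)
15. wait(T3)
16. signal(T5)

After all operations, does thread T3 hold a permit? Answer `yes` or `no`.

Answer: no

Derivation:
Step 1: wait(T3) -> count=0 queue=[] holders={T3}
Step 2: wait(T4) -> count=0 queue=[T4] holders={T3}
Step 3: signal(T3) -> count=0 queue=[] holders={T4}
Step 4: signal(T4) -> count=1 queue=[] holders={none}
Step 5: wait(T1) -> count=0 queue=[] holders={T1}
Step 6: wait(T5) -> count=0 queue=[T5] holders={T1}
Step 7: wait(T2) -> count=0 queue=[T5,T2] holders={T1}
Step 8: signal(T1) -> count=0 queue=[T2] holders={T5}
Step 9: wait(T3) -> count=0 queue=[T2,T3] holders={T5}
Step 10: signal(T5) -> count=0 queue=[T3] holders={T2}
Step 11: wait(T5) -> count=0 queue=[T3,T5] holders={T2}
Step 12: wait(T4) -> count=0 queue=[T3,T5,T4] holders={T2}
Step 13: signal(T2) -> count=0 queue=[T5,T4] holders={T3}
Step 14: signal(T3) -> count=0 queue=[T4] holders={T5}
Step 15: wait(T3) -> count=0 queue=[T4,T3] holders={T5}
Step 16: signal(T5) -> count=0 queue=[T3] holders={T4}
Final holders: {T4} -> T3 not in holders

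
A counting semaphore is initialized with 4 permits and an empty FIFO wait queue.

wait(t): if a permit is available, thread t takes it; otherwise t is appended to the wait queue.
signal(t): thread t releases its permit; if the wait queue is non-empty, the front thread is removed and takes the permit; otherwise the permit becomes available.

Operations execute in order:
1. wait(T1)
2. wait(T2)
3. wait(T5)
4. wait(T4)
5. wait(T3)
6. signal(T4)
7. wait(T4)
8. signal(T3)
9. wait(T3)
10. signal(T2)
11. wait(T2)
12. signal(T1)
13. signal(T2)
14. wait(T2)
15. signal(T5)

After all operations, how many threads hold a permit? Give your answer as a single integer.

Answer: 3

Derivation:
Step 1: wait(T1) -> count=3 queue=[] holders={T1}
Step 2: wait(T2) -> count=2 queue=[] holders={T1,T2}
Step 3: wait(T5) -> count=1 queue=[] holders={T1,T2,T5}
Step 4: wait(T4) -> count=0 queue=[] holders={T1,T2,T4,T5}
Step 5: wait(T3) -> count=0 queue=[T3] holders={T1,T2,T4,T5}
Step 6: signal(T4) -> count=0 queue=[] holders={T1,T2,T3,T5}
Step 7: wait(T4) -> count=0 queue=[T4] holders={T1,T2,T3,T5}
Step 8: signal(T3) -> count=0 queue=[] holders={T1,T2,T4,T5}
Step 9: wait(T3) -> count=0 queue=[T3] holders={T1,T2,T4,T5}
Step 10: signal(T2) -> count=0 queue=[] holders={T1,T3,T4,T5}
Step 11: wait(T2) -> count=0 queue=[T2] holders={T1,T3,T4,T5}
Step 12: signal(T1) -> count=0 queue=[] holders={T2,T3,T4,T5}
Step 13: signal(T2) -> count=1 queue=[] holders={T3,T4,T5}
Step 14: wait(T2) -> count=0 queue=[] holders={T2,T3,T4,T5}
Step 15: signal(T5) -> count=1 queue=[] holders={T2,T3,T4}
Final holders: {T2,T3,T4} -> 3 thread(s)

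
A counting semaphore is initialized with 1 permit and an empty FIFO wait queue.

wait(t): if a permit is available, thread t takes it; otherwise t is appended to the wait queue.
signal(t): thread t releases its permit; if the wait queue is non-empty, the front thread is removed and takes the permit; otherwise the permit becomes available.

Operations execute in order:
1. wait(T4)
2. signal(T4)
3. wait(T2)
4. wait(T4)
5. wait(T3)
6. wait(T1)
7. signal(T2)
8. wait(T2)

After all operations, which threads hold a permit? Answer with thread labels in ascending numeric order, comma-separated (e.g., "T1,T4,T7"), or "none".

Answer: T4

Derivation:
Step 1: wait(T4) -> count=0 queue=[] holders={T4}
Step 2: signal(T4) -> count=1 queue=[] holders={none}
Step 3: wait(T2) -> count=0 queue=[] holders={T2}
Step 4: wait(T4) -> count=0 queue=[T4] holders={T2}
Step 5: wait(T3) -> count=0 queue=[T4,T3] holders={T2}
Step 6: wait(T1) -> count=0 queue=[T4,T3,T1] holders={T2}
Step 7: signal(T2) -> count=0 queue=[T3,T1] holders={T4}
Step 8: wait(T2) -> count=0 queue=[T3,T1,T2] holders={T4}
Final holders: T4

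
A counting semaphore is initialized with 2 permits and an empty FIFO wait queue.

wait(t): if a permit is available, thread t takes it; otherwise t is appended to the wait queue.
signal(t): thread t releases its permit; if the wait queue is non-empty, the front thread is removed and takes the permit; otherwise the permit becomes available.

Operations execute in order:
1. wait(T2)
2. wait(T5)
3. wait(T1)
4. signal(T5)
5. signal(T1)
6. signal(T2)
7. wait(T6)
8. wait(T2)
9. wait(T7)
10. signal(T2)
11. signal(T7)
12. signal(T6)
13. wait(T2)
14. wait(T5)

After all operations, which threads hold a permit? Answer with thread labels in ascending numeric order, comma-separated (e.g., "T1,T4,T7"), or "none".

Answer: T2,T5

Derivation:
Step 1: wait(T2) -> count=1 queue=[] holders={T2}
Step 2: wait(T5) -> count=0 queue=[] holders={T2,T5}
Step 3: wait(T1) -> count=0 queue=[T1] holders={T2,T5}
Step 4: signal(T5) -> count=0 queue=[] holders={T1,T2}
Step 5: signal(T1) -> count=1 queue=[] holders={T2}
Step 6: signal(T2) -> count=2 queue=[] holders={none}
Step 7: wait(T6) -> count=1 queue=[] holders={T6}
Step 8: wait(T2) -> count=0 queue=[] holders={T2,T6}
Step 9: wait(T7) -> count=0 queue=[T7] holders={T2,T6}
Step 10: signal(T2) -> count=0 queue=[] holders={T6,T7}
Step 11: signal(T7) -> count=1 queue=[] holders={T6}
Step 12: signal(T6) -> count=2 queue=[] holders={none}
Step 13: wait(T2) -> count=1 queue=[] holders={T2}
Step 14: wait(T5) -> count=0 queue=[] holders={T2,T5}
Final holders: T2,T5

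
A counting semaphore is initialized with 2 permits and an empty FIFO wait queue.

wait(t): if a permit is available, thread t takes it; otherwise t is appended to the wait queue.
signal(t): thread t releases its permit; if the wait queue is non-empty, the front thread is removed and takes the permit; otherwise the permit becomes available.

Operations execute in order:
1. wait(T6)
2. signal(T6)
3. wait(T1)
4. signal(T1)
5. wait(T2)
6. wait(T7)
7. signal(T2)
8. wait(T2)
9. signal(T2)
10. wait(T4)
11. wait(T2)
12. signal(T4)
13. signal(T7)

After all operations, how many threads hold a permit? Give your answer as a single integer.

Step 1: wait(T6) -> count=1 queue=[] holders={T6}
Step 2: signal(T6) -> count=2 queue=[] holders={none}
Step 3: wait(T1) -> count=1 queue=[] holders={T1}
Step 4: signal(T1) -> count=2 queue=[] holders={none}
Step 5: wait(T2) -> count=1 queue=[] holders={T2}
Step 6: wait(T7) -> count=0 queue=[] holders={T2,T7}
Step 7: signal(T2) -> count=1 queue=[] holders={T7}
Step 8: wait(T2) -> count=0 queue=[] holders={T2,T7}
Step 9: signal(T2) -> count=1 queue=[] holders={T7}
Step 10: wait(T4) -> count=0 queue=[] holders={T4,T7}
Step 11: wait(T2) -> count=0 queue=[T2] holders={T4,T7}
Step 12: signal(T4) -> count=0 queue=[] holders={T2,T7}
Step 13: signal(T7) -> count=1 queue=[] holders={T2}
Final holders: {T2} -> 1 thread(s)

Answer: 1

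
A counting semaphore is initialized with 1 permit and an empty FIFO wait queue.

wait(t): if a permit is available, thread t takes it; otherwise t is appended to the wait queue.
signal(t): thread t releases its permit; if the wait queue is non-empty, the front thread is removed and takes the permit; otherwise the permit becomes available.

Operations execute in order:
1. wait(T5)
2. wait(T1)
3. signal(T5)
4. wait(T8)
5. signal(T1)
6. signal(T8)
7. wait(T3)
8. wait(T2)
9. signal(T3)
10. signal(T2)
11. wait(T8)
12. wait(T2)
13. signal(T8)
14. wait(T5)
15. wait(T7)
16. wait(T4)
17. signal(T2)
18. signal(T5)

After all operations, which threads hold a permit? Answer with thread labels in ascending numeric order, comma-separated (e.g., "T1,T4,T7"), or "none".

Answer: T7

Derivation:
Step 1: wait(T5) -> count=0 queue=[] holders={T5}
Step 2: wait(T1) -> count=0 queue=[T1] holders={T5}
Step 3: signal(T5) -> count=0 queue=[] holders={T1}
Step 4: wait(T8) -> count=0 queue=[T8] holders={T1}
Step 5: signal(T1) -> count=0 queue=[] holders={T8}
Step 6: signal(T8) -> count=1 queue=[] holders={none}
Step 7: wait(T3) -> count=0 queue=[] holders={T3}
Step 8: wait(T2) -> count=0 queue=[T2] holders={T3}
Step 9: signal(T3) -> count=0 queue=[] holders={T2}
Step 10: signal(T2) -> count=1 queue=[] holders={none}
Step 11: wait(T8) -> count=0 queue=[] holders={T8}
Step 12: wait(T2) -> count=0 queue=[T2] holders={T8}
Step 13: signal(T8) -> count=0 queue=[] holders={T2}
Step 14: wait(T5) -> count=0 queue=[T5] holders={T2}
Step 15: wait(T7) -> count=0 queue=[T5,T7] holders={T2}
Step 16: wait(T4) -> count=0 queue=[T5,T7,T4] holders={T2}
Step 17: signal(T2) -> count=0 queue=[T7,T4] holders={T5}
Step 18: signal(T5) -> count=0 queue=[T4] holders={T7}
Final holders: T7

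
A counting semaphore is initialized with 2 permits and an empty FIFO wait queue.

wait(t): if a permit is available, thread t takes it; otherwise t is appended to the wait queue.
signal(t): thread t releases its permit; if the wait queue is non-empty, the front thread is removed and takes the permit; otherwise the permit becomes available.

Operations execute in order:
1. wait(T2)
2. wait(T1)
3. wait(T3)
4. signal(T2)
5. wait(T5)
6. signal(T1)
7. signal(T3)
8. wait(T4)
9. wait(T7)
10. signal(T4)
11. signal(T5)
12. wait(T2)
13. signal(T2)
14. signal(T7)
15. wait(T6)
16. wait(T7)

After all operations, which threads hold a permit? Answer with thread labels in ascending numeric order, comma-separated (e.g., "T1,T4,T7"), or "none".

Step 1: wait(T2) -> count=1 queue=[] holders={T2}
Step 2: wait(T1) -> count=0 queue=[] holders={T1,T2}
Step 3: wait(T3) -> count=0 queue=[T3] holders={T1,T2}
Step 4: signal(T2) -> count=0 queue=[] holders={T1,T3}
Step 5: wait(T5) -> count=0 queue=[T5] holders={T1,T3}
Step 6: signal(T1) -> count=0 queue=[] holders={T3,T5}
Step 7: signal(T3) -> count=1 queue=[] holders={T5}
Step 8: wait(T4) -> count=0 queue=[] holders={T4,T5}
Step 9: wait(T7) -> count=0 queue=[T7] holders={T4,T5}
Step 10: signal(T4) -> count=0 queue=[] holders={T5,T7}
Step 11: signal(T5) -> count=1 queue=[] holders={T7}
Step 12: wait(T2) -> count=0 queue=[] holders={T2,T7}
Step 13: signal(T2) -> count=1 queue=[] holders={T7}
Step 14: signal(T7) -> count=2 queue=[] holders={none}
Step 15: wait(T6) -> count=1 queue=[] holders={T6}
Step 16: wait(T7) -> count=0 queue=[] holders={T6,T7}
Final holders: T6,T7

Answer: T6,T7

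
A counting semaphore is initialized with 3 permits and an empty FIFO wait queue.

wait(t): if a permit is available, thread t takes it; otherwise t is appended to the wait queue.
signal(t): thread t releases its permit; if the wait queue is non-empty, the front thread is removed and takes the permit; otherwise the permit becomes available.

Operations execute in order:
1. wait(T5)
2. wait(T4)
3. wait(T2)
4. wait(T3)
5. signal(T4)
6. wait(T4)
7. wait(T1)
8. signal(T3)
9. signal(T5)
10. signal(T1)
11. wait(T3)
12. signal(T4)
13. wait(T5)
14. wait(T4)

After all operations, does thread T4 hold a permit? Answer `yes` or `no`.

Step 1: wait(T5) -> count=2 queue=[] holders={T5}
Step 2: wait(T4) -> count=1 queue=[] holders={T4,T5}
Step 3: wait(T2) -> count=0 queue=[] holders={T2,T4,T5}
Step 4: wait(T3) -> count=0 queue=[T3] holders={T2,T4,T5}
Step 5: signal(T4) -> count=0 queue=[] holders={T2,T3,T5}
Step 6: wait(T4) -> count=0 queue=[T4] holders={T2,T3,T5}
Step 7: wait(T1) -> count=0 queue=[T4,T1] holders={T2,T3,T5}
Step 8: signal(T3) -> count=0 queue=[T1] holders={T2,T4,T5}
Step 9: signal(T5) -> count=0 queue=[] holders={T1,T2,T4}
Step 10: signal(T1) -> count=1 queue=[] holders={T2,T4}
Step 11: wait(T3) -> count=0 queue=[] holders={T2,T3,T4}
Step 12: signal(T4) -> count=1 queue=[] holders={T2,T3}
Step 13: wait(T5) -> count=0 queue=[] holders={T2,T3,T5}
Step 14: wait(T4) -> count=0 queue=[T4] holders={T2,T3,T5}
Final holders: {T2,T3,T5} -> T4 not in holders

Answer: no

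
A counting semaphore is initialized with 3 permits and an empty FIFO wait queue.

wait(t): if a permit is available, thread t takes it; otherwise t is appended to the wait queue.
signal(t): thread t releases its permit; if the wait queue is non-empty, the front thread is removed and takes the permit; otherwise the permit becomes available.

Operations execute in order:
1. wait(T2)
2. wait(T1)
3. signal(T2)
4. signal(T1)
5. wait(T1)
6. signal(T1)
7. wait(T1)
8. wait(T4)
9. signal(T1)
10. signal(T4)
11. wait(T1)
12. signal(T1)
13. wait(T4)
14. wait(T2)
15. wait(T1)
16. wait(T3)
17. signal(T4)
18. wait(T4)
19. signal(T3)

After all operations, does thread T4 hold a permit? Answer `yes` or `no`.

Step 1: wait(T2) -> count=2 queue=[] holders={T2}
Step 2: wait(T1) -> count=1 queue=[] holders={T1,T2}
Step 3: signal(T2) -> count=2 queue=[] holders={T1}
Step 4: signal(T1) -> count=3 queue=[] holders={none}
Step 5: wait(T1) -> count=2 queue=[] holders={T1}
Step 6: signal(T1) -> count=3 queue=[] holders={none}
Step 7: wait(T1) -> count=2 queue=[] holders={T1}
Step 8: wait(T4) -> count=1 queue=[] holders={T1,T4}
Step 9: signal(T1) -> count=2 queue=[] holders={T4}
Step 10: signal(T4) -> count=3 queue=[] holders={none}
Step 11: wait(T1) -> count=2 queue=[] holders={T1}
Step 12: signal(T1) -> count=3 queue=[] holders={none}
Step 13: wait(T4) -> count=2 queue=[] holders={T4}
Step 14: wait(T2) -> count=1 queue=[] holders={T2,T4}
Step 15: wait(T1) -> count=0 queue=[] holders={T1,T2,T4}
Step 16: wait(T3) -> count=0 queue=[T3] holders={T1,T2,T4}
Step 17: signal(T4) -> count=0 queue=[] holders={T1,T2,T3}
Step 18: wait(T4) -> count=0 queue=[T4] holders={T1,T2,T3}
Step 19: signal(T3) -> count=0 queue=[] holders={T1,T2,T4}
Final holders: {T1,T2,T4} -> T4 in holders

Answer: yes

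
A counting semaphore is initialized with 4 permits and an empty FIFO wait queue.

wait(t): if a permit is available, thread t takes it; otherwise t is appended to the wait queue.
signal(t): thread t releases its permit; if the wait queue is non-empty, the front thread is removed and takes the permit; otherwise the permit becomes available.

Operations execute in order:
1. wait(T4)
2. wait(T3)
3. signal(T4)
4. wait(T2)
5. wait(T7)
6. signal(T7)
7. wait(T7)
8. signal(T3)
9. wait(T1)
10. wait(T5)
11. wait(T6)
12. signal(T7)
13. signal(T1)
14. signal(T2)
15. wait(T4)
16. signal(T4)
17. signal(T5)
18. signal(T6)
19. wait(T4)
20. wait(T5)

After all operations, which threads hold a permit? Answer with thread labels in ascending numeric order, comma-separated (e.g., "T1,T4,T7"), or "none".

Answer: T4,T5

Derivation:
Step 1: wait(T4) -> count=3 queue=[] holders={T4}
Step 2: wait(T3) -> count=2 queue=[] holders={T3,T4}
Step 3: signal(T4) -> count=3 queue=[] holders={T3}
Step 4: wait(T2) -> count=2 queue=[] holders={T2,T3}
Step 5: wait(T7) -> count=1 queue=[] holders={T2,T3,T7}
Step 6: signal(T7) -> count=2 queue=[] holders={T2,T3}
Step 7: wait(T7) -> count=1 queue=[] holders={T2,T3,T7}
Step 8: signal(T3) -> count=2 queue=[] holders={T2,T7}
Step 9: wait(T1) -> count=1 queue=[] holders={T1,T2,T7}
Step 10: wait(T5) -> count=0 queue=[] holders={T1,T2,T5,T7}
Step 11: wait(T6) -> count=0 queue=[T6] holders={T1,T2,T5,T7}
Step 12: signal(T7) -> count=0 queue=[] holders={T1,T2,T5,T6}
Step 13: signal(T1) -> count=1 queue=[] holders={T2,T5,T6}
Step 14: signal(T2) -> count=2 queue=[] holders={T5,T6}
Step 15: wait(T4) -> count=1 queue=[] holders={T4,T5,T6}
Step 16: signal(T4) -> count=2 queue=[] holders={T5,T6}
Step 17: signal(T5) -> count=3 queue=[] holders={T6}
Step 18: signal(T6) -> count=4 queue=[] holders={none}
Step 19: wait(T4) -> count=3 queue=[] holders={T4}
Step 20: wait(T5) -> count=2 queue=[] holders={T4,T5}
Final holders: T4,T5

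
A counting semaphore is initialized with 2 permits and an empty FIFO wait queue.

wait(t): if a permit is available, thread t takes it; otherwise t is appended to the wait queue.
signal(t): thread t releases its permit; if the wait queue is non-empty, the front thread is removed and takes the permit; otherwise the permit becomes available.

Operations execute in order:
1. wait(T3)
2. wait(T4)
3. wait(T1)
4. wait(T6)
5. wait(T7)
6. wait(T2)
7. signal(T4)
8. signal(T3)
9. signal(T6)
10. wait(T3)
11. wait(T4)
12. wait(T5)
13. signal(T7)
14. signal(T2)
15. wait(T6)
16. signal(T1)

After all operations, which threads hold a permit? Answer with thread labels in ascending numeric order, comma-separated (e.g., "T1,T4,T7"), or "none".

Answer: T3,T4

Derivation:
Step 1: wait(T3) -> count=1 queue=[] holders={T3}
Step 2: wait(T4) -> count=0 queue=[] holders={T3,T4}
Step 3: wait(T1) -> count=0 queue=[T1] holders={T3,T4}
Step 4: wait(T6) -> count=0 queue=[T1,T6] holders={T3,T4}
Step 5: wait(T7) -> count=0 queue=[T1,T6,T7] holders={T3,T4}
Step 6: wait(T2) -> count=0 queue=[T1,T6,T7,T2] holders={T3,T4}
Step 7: signal(T4) -> count=0 queue=[T6,T7,T2] holders={T1,T3}
Step 8: signal(T3) -> count=0 queue=[T7,T2] holders={T1,T6}
Step 9: signal(T6) -> count=0 queue=[T2] holders={T1,T7}
Step 10: wait(T3) -> count=0 queue=[T2,T3] holders={T1,T7}
Step 11: wait(T4) -> count=0 queue=[T2,T3,T4] holders={T1,T7}
Step 12: wait(T5) -> count=0 queue=[T2,T3,T4,T5] holders={T1,T7}
Step 13: signal(T7) -> count=0 queue=[T3,T4,T5] holders={T1,T2}
Step 14: signal(T2) -> count=0 queue=[T4,T5] holders={T1,T3}
Step 15: wait(T6) -> count=0 queue=[T4,T5,T6] holders={T1,T3}
Step 16: signal(T1) -> count=0 queue=[T5,T6] holders={T3,T4}
Final holders: T3,T4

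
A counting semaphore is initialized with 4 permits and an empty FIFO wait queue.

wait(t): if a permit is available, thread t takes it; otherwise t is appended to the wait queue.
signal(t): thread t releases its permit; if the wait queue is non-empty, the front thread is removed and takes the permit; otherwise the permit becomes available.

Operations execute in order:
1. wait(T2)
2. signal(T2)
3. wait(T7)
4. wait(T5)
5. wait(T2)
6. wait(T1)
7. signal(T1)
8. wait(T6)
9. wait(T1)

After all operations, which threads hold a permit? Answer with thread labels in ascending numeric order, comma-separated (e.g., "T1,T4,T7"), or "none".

Step 1: wait(T2) -> count=3 queue=[] holders={T2}
Step 2: signal(T2) -> count=4 queue=[] holders={none}
Step 3: wait(T7) -> count=3 queue=[] holders={T7}
Step 4: wait(T5) -> count=2 queue=[] holders={T5,T7}
Step 5: wait(T2) -> count=1 queue=[] holders={T2,T5,T7}
Step 6: wait(T1) -> count=0 queue=[] holders={T1,T2,T5,T7}
Step 7: signal(T1) -> count=1 queue=[] holders={T2,T5,T7}
Step 8: wait(T6) -> count=0 queue=[] holders={T2,T5,T6,T7}
Step 9: wait(T1) -> count=0 queue=[T1] holders={T2,T5,T6,T7}
Final holders: T2,T5,T6,T7

Answer: T2,T5,T6,T7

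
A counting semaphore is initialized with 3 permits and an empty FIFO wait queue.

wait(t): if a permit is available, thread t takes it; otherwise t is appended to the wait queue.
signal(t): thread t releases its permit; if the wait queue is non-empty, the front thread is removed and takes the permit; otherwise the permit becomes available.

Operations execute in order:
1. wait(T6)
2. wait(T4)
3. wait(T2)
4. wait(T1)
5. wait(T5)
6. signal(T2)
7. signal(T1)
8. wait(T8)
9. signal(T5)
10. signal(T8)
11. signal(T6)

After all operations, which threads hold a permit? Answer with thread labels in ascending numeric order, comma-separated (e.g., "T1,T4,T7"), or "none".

Step 1: wait(T6) -> count=2 queue=[] holders={T6}
Step 2: wait(T4) -> count=1 queue=[] holders={T4,T6}
Step 3: wait(T2) -> count=0 queue=[] holders={T2,T4,T6}
Step 4: wait(T1) -> count=0 queue=[T1] holders={T2,T4,T6}
Step 5: wait(T5) -> count=0 queue=[T1,T5] holders={T2,T4,T6}
Step 6: signal(T2) -> count=0 queue=[T5] holders={T1,T4,T6}
Step 7: signal(T1) -> count=0 queue=[] holders={T4,T5,T6}
Step 8: wait(T8) -> count=0 queue=[T8] holders={T4,T5,T6}
Step 9: signal(T5) -> count=0 queue=[] holders={T4,T6,T8}
Step 10: signal(T8) -> count=1 queue=[] holders={T4,T6}
Step 11: signal(T6) -> count=2 queue=[] holders={T4}
Final holders: T4

Answer: T4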